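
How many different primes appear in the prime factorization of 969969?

969969 = 3 · 323323
323323 = 7 · 46189
46189 = 11 · 4199
4199 = 13 · 323
323 = 17 · 19
969969 = 3 · 7 · 11 · 13 · 17 · 19, which has 6 distinct prime factors.

6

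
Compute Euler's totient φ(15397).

15136

Factor: 15397 = 89 · 173.
φ(15397) = (89−1) · (173−1) = 88 · 172 = 15136.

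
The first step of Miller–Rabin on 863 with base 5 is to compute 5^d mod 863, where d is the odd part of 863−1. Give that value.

862

863 − 1 = 862 = 2^1 · 431, so d = 431.
5^1 ≡ 5 (mod 863)
5^2 ≡ 5^2 = 25 ≡ 25 (mod 863)
5^4 ≡ 25^2 = 625 ≡ 625 (mod 863)
5^8 ≡ 625^2 = 390625 ≡ 549 (mod 863)
5^16 ≡ 549^2 = 301401 ≡ 214 (mod 863)
5^32 ≡ 214^2 = 45796 ≡ 57 (mod 863)
5^64 ≡ 57^2 = 3249 ≡ 660 (mod 863)
5^128 ≡ 660^2 = 435600 ≡ 648 (mod 863)
5^256 ≡ 648^2 = 419904 ≡ 486 (mod 863)
431 = 256 + 128 + 32 + 8 + 4 + 2 + 1 in binary powers of 2.
So 5^431 ≡ 486 · 648 · 57 · 549 · 625 · 25 · 5 ≡ 862 (mod 863).
Since 5^d ≡ 862 (mod 863), base 5 does not prove 863 composite.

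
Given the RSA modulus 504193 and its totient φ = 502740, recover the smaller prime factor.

571

φ(n) = (p−1)(q−1) = n − (p+q) + 1, so p + q = 504193 − 502740 + 1 = 1454.
p and q are the roots of t² − 1454t + 504193 = 0.
Discriminant: 1454² − 4·504193 = 2114116 − 2016772 = 97344; √97344 = 312.
q = (1454 − 312)/2 = 571, p = (1454 + 312)/2 = 883.
Check: 571 · 883 = 504193.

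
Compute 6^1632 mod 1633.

6^1 ≡ 6 (mod 1633)
6^2 ≡ 6^2 = 36 ≡ 36 (mod 1633)
6^4 ≡ 36^2 = 1296 ≡ 1296 (mod 1633)
6^8 ≡ 1296^2 = 1679616 ≡ 892 (mod 1633)
6^16 ≡ 892^2 = 795664 ≡ 393 (mod 1633)
6^32 ≡ 393^2 = 154449 ≡ 947 (mod 1633)
6^64 ≡ 947^2 = 896809 ≡ 292 (mod 1633)
6^128 ≡ 292^2 = 85264 ≡ 348 (mod 1633)
6^256 ≡ 348^2 = 121104 ≡ 262 (mod 1633)
6^512 ≡ 262^2 = 68644 ≡ 58 (mod 1633)
6^1024 ≡ 58^2 = 3364 ≡ 98 (mod 1633)
1632 = 1024 + 512 + 64 + 32 in binary powers of 2.
So 6^1632 ≡ 98 · 58 · 292 · 947 ≡ 1549 (mod 1633).
Since 1549 ≠ 1, base 6 is a Fermat witness: 1633 is composite.

1549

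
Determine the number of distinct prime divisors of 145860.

145860 = 2^2 · 36465
36465 = 3 · 12155
12155 = 5 · 2431
2431 = 11 · 221
221 = 13 · 17
145860 = 2^2 · 3 · 5 · 11 · 13 · 17, which has 6 distinct prime factors.

6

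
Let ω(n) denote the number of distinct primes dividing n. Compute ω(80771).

2

80771 = 37^2 · 59
80771 = 37^2 · 59, which has 2 distinct prime factors.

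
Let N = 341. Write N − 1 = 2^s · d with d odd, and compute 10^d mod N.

98

341 − 1 = 340 = 2^2 · 85, so d = 85.
10^1 ≡ 10 (mod 341)
10^2 ≡ 10^2 = 100 ≡ 100 (mod 341)
10^4 ≡ 100^2 = 10000 ≡ 111 (mod 341)
10^8 ≡ 111^2 = 12321 ≡ 45 (mod 341)
10^16 ≡ 45^2 = 2025 ≡ 320 (mod 341)
10^32 ≡ 320^2 = 102400 ≡ 100 (mod 341)
10^64 ≡ 100^2 = 10000 ≡ 111 (mod 341)
85 = 64 + 16 + 4 + 1 in binary powers of 2.
So 10^85 ≡ 111 · 320 · 111 · 10 ≡ 98 (mod 341).
Squaring chain: 98 → 56; never reaches −1, so base 10 is a Miller–Rabin witness that 341 is composite.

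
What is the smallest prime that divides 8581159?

8581159 is odd.
Digit sum 37, not divisible by 3.
Ends in 9: not divisible by 5.
7: 8581159 = 7·1225879 + 6
11: 8581159 = 11·780105 + 4
13: 8581159 = 13·660089 + 2
17: 8581159 = 17·504774 + 1
19: 8581159 = 19·451639 + 18
23: 8581159 = 23·373093 + 20
29: 8581159 = 29·295902 + 1
31: 8581159 = 31·276811 + 18
37: 8581159 = 37·231923 + 8
41: 8581159 = 41·209296 + 23
43: 8581159 = 43·199561 + 36
47: 8581159 = 47·182577 + 40
53: 8581159 = 53·161908 + 35
59: 8581159 = 59·145443 + 22
61: 8581159 = 61·140674 + 45
67: 8581159 = 67·128077

67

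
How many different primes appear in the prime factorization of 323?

323 = 17 · 19
323 = 17 · 19, which has 2 distinct prime factors.

2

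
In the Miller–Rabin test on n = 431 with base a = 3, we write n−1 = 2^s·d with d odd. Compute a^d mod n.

1

431 − 1 = 430 = 2^1 · 215, so d = 215.
3^1 ≡ 3 (mod 431)
3^2 ≡ 3^2 = 9 ≡ 9 (mod 431)
3^4 ≡ 9^2 = 81 ≡ 81 (mod 431)
3^8 ≡ 81^2 = 6561 ≡ 96 (mod 431)
3^16 ≡ 96^2 = 9216 ≡ 165 (mod 431)
3^32 ≡ 165^2 = 27225 ≡ 72 (mod 431)
3^64 ≡ 72^2 = 5184 ≡ 12 (mod 431)
3^128 ≡ 12^2 = 144 ≡ 144 (mod 431)
215 = 128 + 64 + 16 + 4 + 2 + 1 in binary powers of 2.
So 3^215 ≡ 144 · 12 · 165 · 81 · 9 · 3 ≡ 1 (mod 431).
Since 3^d ≡ 1 (mod 431), base 3 does not prove 431 composite.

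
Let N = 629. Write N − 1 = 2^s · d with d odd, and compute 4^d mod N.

629 − 1 = 628 = 2^2 · 157, so d = 157.
4^1 ≡ 4 (mod 629)
4^2 ≡ 4^2 = 16 ≡ 16 (mod 629)
4^4 ≡ 16^2 = 256 ≡ 256 (mod 629)
4^8 ≡ 256^2 = 65536 ≡ 120 (mod 629)
4^16 ≡ 120^2 = 14400 ≡ 562 (mod 629)
4^32 ≡ 562^2 = 315844 ≡ 86 (mod 629)
4^64 ≡ 86^2 = 7396 ≡ 477 (mod 629)
4^128 ≡ 477^2 = 227529 ≡ 460 (mod 629)
157 = 128 + 16 + 8 + 4 + 1 in binary powers of 2.
So 4^157 ≡ 460 · 562 · 120 · 256 · 4 ≡ 225 (mod 629).
Squaring chain: 225 → 305; never reaches −1, so base 4 is a Miller–Rabin witness that 629 is composite.

225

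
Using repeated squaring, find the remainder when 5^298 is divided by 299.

64

5^1 ≡ 5 (mod 299)
5^2 ≡ 5^2 = 25 ≡ 25 (mod 299)
5^4 ≡ 25^2 = 625 ≡ 27 (mod 299)
5^8 ≡ 27^2 = 729 ≡ 131 (mod 299)
5^16 ≡ 131^2 = 17161 ≡ 118 (mod 299)
5^32 ≡ 118^2 = 13924 ≡ 170 (mod 299)
5^64 ≡ 170^2 = 28900 ≡ 196 (mod 299)
5^128 ≡ 196^2 = 38416 ≡ 144 (mod 299)
5^256 ≡ 144^2 = 20736 ≡ 105 (mod 299)
298 = 256 + 32 + 8 + 2 in binary powers of 2.
So 5^298 ≡ 105 · 170 · 131 · 25 ≡ 64 (mod 299).
Since 64 ≠ 1, base 5 is a Fermat witness: 299 is composite.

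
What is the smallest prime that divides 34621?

89

34621 is odd.
Digit sum 16, not divisible by 3.
Ends in 1: not divisible by 5.
7: 34621 = 7·4945 + 6
11: 34621 = 11·3147 + 4
13: 34621 = 13·2663 + 2
17: 34621 = 17·2036 + 9
19: 34621 = 19·1822 + 3
23: 34621 = 23·1505 + 6
29: 34621 = 29·1193 + 24
31: 34621 = 31·1116 + 25
37: 34621 = 37·935 + 26
41: 34621 = 41·844 + 17
43: 34621 = 43·805 + 6
47: 34621 = 47·736 + 29
53: 34621 = 53·653 + 12
59: 34621 = 59·586 + 47
61: 34621 = 61·567 + 34
67: 34621 = 67·516 + 49
71: 34621 = 71·487 + 44
73: 34621 = 73·474 + 19
79: 34621 = 79·438 + 19
83: 34621 = 83·417 + 10
89: 34621 = 89·389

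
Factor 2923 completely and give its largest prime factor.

79

2923 = 37 · 79
79 is prime.
So 2923 = 37 · 79; the largest prime factor is 79.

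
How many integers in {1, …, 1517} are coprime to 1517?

1440

Factor: 1517 = 37 · 41.
φ(1517) = (37−1) · (41−1) = 36 · 40 = 1440.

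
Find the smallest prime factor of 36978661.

36978661 is odd.
Digit sum 46, not divisible by 3.
Ends in 1: not divisible by 5.
7: 36978661 = 7·5282665 + 6
11: 36978661 = 11·3361696 + 5
13: 36978661 = 13·2844512 + 5
17: 36978661 = 17·2175215 + 6
19: 36978661 = 19·1946245 + 6
23: 36978661 = 23·1607767 + 20
29: 36978661 = 29·1275126 + 7
31: 36978661 = 31·1192860 + 1
37: 36978661 = 37·999423 + 10
41: 36978661 = 41·901918 + 23
43: 36978661 = 43·859968 + 37
47: 36978661 = 47·786780 + 1
53: 36978661 = 53·697710 + 31
59: 36978661 = 59·626756 + 57
61: 36978661 = 61·606207 + 34
67: 36978661 = 67·551920 + 21
71: 36978661 = 71·520826 + 15
73: 36978661 = 73·506557

73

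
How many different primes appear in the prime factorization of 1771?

3

1771 = 7 · 253
253 = 11 · 23
1771 = 7 · 11 · 23, which has 3 distinct prime factors.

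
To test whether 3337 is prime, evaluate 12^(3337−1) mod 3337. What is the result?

12^1 ≡ 12 (mod 3337)
12^2 ≡ 12^2 = 144 ≡ 144 (mod 3337)
12^4 ≡ 144^2 = 20736 ≡ 714 (mod 3337)
12^8 ≡ 714^2 = 509796 ≡ 2572 (mod 3337)
12^16 ≡ 2572^2 = 6615184 ≡ 1250 (mod 3337)
12^32 ≡ 1250^2 = 1562500 ≡ 784 (mod 3337)
12^64 ≡ 784^2 = 614656 ≡ 648 (mod 3337)
12^128 ≡ 648^2 = 419904 ≡ 2779 (mod 3337)
12^256 ≡ 2779^2 = 7722841 ≡ 1023 (mod 3337)
12^512 ≡ 1023^2 = 1046529 ≡ 2048 (mod 3337)
12^1024 ≡ 2048^2 = 4194304 ≡ 3032 (mod 3337)
12^2048 ≡ 3032^2 = 9193024 ≡ 2926 (mod 3337)
3336 = 2048 + 1024 + 256 + 8 in binary powers of 2.
So 12^3336 ≡ 2926 · 3032 · 1023 · 2572 ≡ 952 (mod 3337).
Since 952 ≠ 1, base 12 is a Fermat witness: 3337 is composite.

952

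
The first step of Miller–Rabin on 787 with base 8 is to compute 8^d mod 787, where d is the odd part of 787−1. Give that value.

787 − 1 = 786 = 2^1 · 393, so d = 393.
8^1 ≡ 8 (mod 787)
8^2 ≡ 8^2 = 64 ≡ 64 (mod 787)
8^4 ≡ 64^2 = 4096 ≡ 161 (mod 787)
8^8 ≡ 161^2 = 25921 ≡ 737 (mod 787)
8^16 ≡ 737^2 = 543169 ≡ 139 (mod 787)
8^32 ≡ 139^2 = 19321 ≡ 433 (mod 787)
8^64 ≡ 433^2 = 187489 ≡ 183 (mod 787)
8^128 ≡ 183^2 = 33489 ≡ 435 (mod 787)
8^256 ≡ 435^2 = 189225 ≡ 345 (mod 787)
393 = 256 + 128 + 8 + 1 in binary powers of 2.
So 8^393 ≡ 345 · 435 · 737 · 8 ≡ 786 (mod 787).
Since 8^d ≡ 786 (mod 787), base 8 does not prove 787 composite.

786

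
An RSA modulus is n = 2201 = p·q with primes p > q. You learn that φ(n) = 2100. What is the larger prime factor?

φ(n) = (p−1)(q−1) = n − (p+q) + 1, so p + q = 2201 − 2100 + 1 = 102.
p and q are the roots of t² − 102t + 2201 = 0.
Discriminant: 102² − 4·2201 = 10404 − 8804 = 1600; √1600 = 40.
q = (102 − 40)/2 = 31, p = (102 + 40)/2 = 71.
Check: 31 · 71 = 2201.

71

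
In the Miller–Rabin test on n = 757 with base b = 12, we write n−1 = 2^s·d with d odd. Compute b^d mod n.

757 − 1 = 756 = 2^2 · 189, so d = 189.
12^1 ≡ 12 (mod 757)
12^2 ≡ 12^2 = 144 ≡ 144 (mod 757)
12^4 ≡ 144^2 = 20736 ≡ 297 (mod 757)
12^8 ≡ 297^2 = 88209 ≡ 397 (mod 757)
12^16 ≡ 397^2 = 157609 ≡ 153 (mod 757)
12^32 ≡ 153^2 = 23409 ≡ 699 (mod 757)
12^64 ≡ 699^2 = 488601 ≡ 336 (mod 757)
12^128 ≡ 336^2 = 112896 ≡ 103 (mod 757)
189 = 128 + 32 + 16 + 8 + 4 + 1 in binary powers of 2.
So 12^189 ≡ 103 · 699 · 153 · 397 · 297 · 12 ≡ 756 (mod 757).
Since 12^d ≡ 756 (mod 757), base 12 does not prove 757 composite.

756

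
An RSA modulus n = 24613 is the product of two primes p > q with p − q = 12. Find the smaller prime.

151

Since p = q + 12, we have 24613 = q(q + 12), so q² + 12q − 24613 = 0.
Discriminant: 12² + 4·24613 = 144 + 98452 = 98596; √98596 = 314.
q = (−12 + 314)/2 = 151, and p = q + 12 = 163.
Check: 151 · 163 = 24613.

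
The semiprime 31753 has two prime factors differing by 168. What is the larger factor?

281

Since p = q + 168, we have 31753 = q(q + 168), so q² + 168q − 31753 = 0.
Discriminant: 168² + 4·31753 = 28224 + 127012 = 155236; √155236 = 394.
q = (−168 + 394)/2 = 113, and p = q + 168 = 281.
Check: 113 · 281 = 31753.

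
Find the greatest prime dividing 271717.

89

271717 = 43 · 6319
6319 = 71 · 89
89 is prime.
So 271717 = 43 · 71 · 89; the largest prime factor is 89.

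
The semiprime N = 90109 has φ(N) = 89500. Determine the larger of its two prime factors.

359

φ(n) = (p−1)(q−1) = n − (p+q) + 1, so p + q = 90109 − 89500 + 1 = 610.
p and q are the roots of t² − 610t + 90109 = 0.
Discriminant: 610² − 4·90109 = 372100 − 360436 = 11664; √11664 = 108.
q = (610 − 108)/2 = 251, p = (610 + 108)/2 = 359.
Check: 251 · 359 = 90109.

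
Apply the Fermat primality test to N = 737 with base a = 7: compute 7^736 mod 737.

7^1 ≡ 7 (mod 737)
7^2 ≡ 7^2 = 49 ≡ 49 (mod 737)
7^4 ≡ 49^2 = 2401 ≡ 190 (mod 737)
7^8 ≡ 190^2 = 36100 ≡ 724 (mod 737)
7^16 ≡ 724^2 = 524176 ≡ 169 (mod 737)
7^32 ≡ 169^2 = 28561 ≡ 555 (mod 737)
7^64 ≡ 555^2 = 308025 ≡ 696 (mod 737)
7^128 ≡ 696^2 = 484416 ≡ 207 (mod 737)
7^256 ≡ 207^2 = 42849 ≡ 103 (mod 737)
7^512 ≡ 103^2 = 10609 ≡ 291 (mod 737)
736 = 512 + 128 + 64 + 32 in binary powers of 2.
So 7^736 ≡ 291 · 207 · 696 · 555 ≡ 301 (mod 737).
Since 301 ≠ 1, base 7 is a Fermat witness: 737 is composite.

301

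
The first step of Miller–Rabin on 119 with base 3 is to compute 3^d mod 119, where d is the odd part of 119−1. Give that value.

75

119 − 1 = 118 = 2^1 · 59, so d = 59.
3^1 ≡ 3 (mod 119)
3^2 ≡ 3^2 = 9 ≡ 9 (mod 119)
3^4 ≡ 9^2 = 81 ≡ 81 (mod 119)
3^8 ≡ 81^2 = 6561 ≡ 16 (mod 119)
3^16 ≡ 16^2 = 256 ≡ 18 (mod 119)
3^32 ≡ 18^2 = 324 ≡ 86 (mod 119)
59 = 32 + 16 + 8 + 2 + 1 in binary powers of 2.
So 3^59 ≡ 86 · 18 · 16 · 9 · 3 ≡ 75 (mod 119).
Squaring chain: 75; never reaches −1, so base 3 is a Miller–Rabin witness that 119 is composite.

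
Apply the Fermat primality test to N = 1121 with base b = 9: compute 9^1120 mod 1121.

9^1 ≡ 9 (mod 1121)
9^2 ≡ 9^2 = 81 ≡ 81 (mod 1121)
9^4 ≡ 81^2 = 6561 ≡ 956 (mod 1121)
9^8 ≡ 956^2 = 913936 ≡ 321 (mod 1121)
9^16 ≡ 321^2 = 103041 ≡ 1030 (mod 1121)
9^32 ≡ 1030^2 = 1060900 ≡ 434 (mod 1121)
9^64 ≡ 434^2 = 188356 ≡ 28 (mod 1121)
9^128 ≡ 28^2 = 784 ≡ 784 (mod 1121)
9^256 ≡ 784^2 = 614656 ≡ 348 (mod 1121)
9^512 ≡ 348^2 = 121104 ≡ 36 (mod 1121)
9^1024 ≡ 36^2 = 1296 ≡ 175 (mod 1121)
1120 = 1024 + 64 + 32 in binary powers of 2.
So 9^1120 ≡ 175 · 28 · 434 ≡ 63 (mod 1121).
Since 63 ≠ 1, base 9 is a Fermat witness: 1121 is composite.

63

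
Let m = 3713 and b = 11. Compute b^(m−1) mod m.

11^1 ≡ 11 (mod 3713)
11^2 ≡ 11^2 = 121 ≡ 121 (mod 3713)
11^4 ≡ 121^2 = 14641 ≡ 3502 (mod 3713)
11^8 ≡ 3502^2 = 12264004 ≡ 3678 (mod 3713)
11^16 ≡ 3678^2 = 13527684 ≡ 1225 (mod 3713)
11^32 ≡ 1225^2 = 1500625 ≡ 573 (mod 3713)
11^64 ≡ 573^2 = 328329 ≡ 1585 (mod 3713)
11^128 ≡ 1585^2 = 2512225 ≡ 2237 (mod 3713)
11^256 ≡ 2237^2 = 5004169 ≡ 2758 (mod 3713)
11^512 ≡ 2758^2 = 7606564 ≡ 2340 (mod 3713)
11^1024 ≡ 2340^2 = 5475600 ≡ 2638 (mod 3713)
11^2048 ≡ 2638^2 = 6959044 ≡ 882 (mod 3713)
3712 = 2048 + 1024 + 512 + 128 in binary powers of 2.
So 11^3712 ≡ 882 · 2638 · 2340 · 2237 ≡ 2453 (mod 3713).
Since 2453 ≠ 1, base 11 is a Fermat witness: 3713 is composite.

2453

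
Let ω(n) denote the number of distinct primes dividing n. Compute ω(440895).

6

440895 = 3 · 146965
146965 = 5 · 29393
29393 = 7 · 4199
4199 = 13 · 323
323 = 17 · 19
440895 = 3 · 5 · 7 · 13 · 17 · 19, which has 6 distinct prime factors.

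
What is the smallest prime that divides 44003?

79

44003 is odd.
Digit sum 11, not divisible by 3.
Ends in 3: not divisible by 5.
7: 44003 = 7·6286 + 1
11: 44003 = 11·4000 + 3
13: 44003 = 13·3384 + 11
17: 44003 = 17·2588 + 7
19: 44003 = 19·2315 + 18
23: 44003 = 23·1913 + 4
29: 44003 = 29·1517 + 10
31: 44003 = 31·1419 + 14
37: 44003 = 37·1189 + 10
41: 44003 = 41·1073 + 10
43: 44003 = 43·1023 + 14
47: 44003 = 47·936 + 11
53: 44003 = 53·830 + 13
59: 44003 = 59·745 + 48
61: 44003 = 61·721 + 22
67: 44003 = 67·656 + 51
71: 44003 = 71·619 + 54
73: 44003 = 73·602 + 57
79: 44003 = 79·557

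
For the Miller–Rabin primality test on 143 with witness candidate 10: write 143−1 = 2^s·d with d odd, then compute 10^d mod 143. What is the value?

143 − 1 = 142 = 2^1 · 71, so d = 71.
10^1 ≡ 10 (mod 143)
10^2 ≡ 10^2 = 100 ≡ 100 (mod 143)
10^4 ≡ 100^2 = 10000 ≡ 133 (mod 143)
10^8 ≡ 133^2 = 17689 ≡ 100 (mod 143)
10^16 ≡ 100^2 = 10000 ≡ 133 (mod 143)
10^32 ≡ 133^2 = 17689 ≡ 100 (mod 143)
10^64 ≡ 100^2 = 10000 ≡ 133 (mod 143)
71 = 64 + 4 + 2 + 1 in binary powers of 2.
So 10^71 ≡ 133 · 133 · 100 · 10 ≡ 43 (mod 143).
Squaring chain: 43; never reaches −1, so base 10 is a Miller–Rabin witness that 143 is composite.

43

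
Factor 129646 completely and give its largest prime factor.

83

129646 = 2 · 64823
64823 = 11 · 5893
5893 = 71 · 83
83 is prime.
So 129646 = 2 · 11 · 71 · 83; the largest prime factor is 83.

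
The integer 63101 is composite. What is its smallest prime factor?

63101 is odd.
Digit sum 11, not divisible by 3.
Ends in 1: not divisible by 5.
7: 63101 = 7·9014 + 3
11: 63101 = 11·5736 + 5
13: 63101 = 13·4853 + 12
17: 63101 = 17·3711 + 14
19: 63101 = 19·3321 + 2
23: 63101 = 23·2743 + 12
29: 63101 = 29·2175 + 26
31: 63101 = 31·2035 + 16
37: 63101 = 37·1705 + 16
41: 63101 = 41·1539 + 2
43: 63101 = 43·1467 + 20
47: 63101 = 47·1342 + 27
53: 63101 = 53·1190 + 31
59: 63101 = 59·1069 + 30
61: 63101 = 61·1034 + 27
67: 63101 = 67·941 + 54
71: 63101 = 71·888 + 53
73: 63101 = 73·864 + 29
79: 63101 = 79·798 + 59
83: 63101 = 83·760 + 21
89: 63101 = 89·709

89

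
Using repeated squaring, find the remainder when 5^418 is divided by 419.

1

5^1 ≡ 5 (mod 419)
5^2 ≡ 5^2 = 25 ≡ 25 (mod 419)
5^4 ≡ 25^2 = 625 ≡ 206 (mod 419)
5^8 ≡ 206^2 = 42436 ≡ 117 (mod 419)
5^16 ≡ 117^2 = 13689 ≡ 281 (mod 419)
5^32 ≡ 281^2 = 78961 ≡ 189 (mod 419)
5^64 ≡ 189^2 = 35721 ≡ 106 (mod 419)
5^128 ≡ 106^2 = 11236 ≡ 342 (mod 419)
5^256 ≡ 342^2 = 116964 ≡ 63 (mod 419)
418 = 256 + 128 + 32 + 2 in binary powers of 2.
So 5^418 ≡ 63 · 342 · 189 · 25 ≡ 1 (mod 419).
Since the result is 1, base 5 gives no evidence that 419 is composite.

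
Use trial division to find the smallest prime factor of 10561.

10561 is odd.
Digit sum 13, not divisible by 3.
Ends in 1: not divisible by 5.
7: 10561 = 7·1508 + 5
11: 10561 = 11·960 + 1
13: 10561 = 13·812 + 5
17: 10561 = 17·621 + 4
19: 10561 = 19·555 + 16
23: 10561 = 23·459 + 4
29: 10561 = 29·364 + 5
31: 10561 = 31·340 + 21
37: 10561 = 37·285 + 16
41: 10561 = 41·257 + 24
43: 10561 = 43·245 + 26
47: 10561 = 47·224 + 33
53: 10561 = 53·199 + 14
59: 10561 = 59·179

59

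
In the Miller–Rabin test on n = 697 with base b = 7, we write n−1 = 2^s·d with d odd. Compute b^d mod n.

697 − 1 = 696 = 2^3 · 87, so d = 87.
7^1 ≡ 7 (mod 697)
7^2 ≡ 7^2 = 49 ≡ 49 (mod 697)
7^4 ≡ 49^2 = 2401 ≡ 310 (mod 697)
7^8 ≡ 310^2 = 96100 ≡ 611 (mod 697)
7^16 ≡ 611^2 = 373321 ≡ 426 (mod 697)
7^32 ≡ 426^2 = 181476 ≡ 256 (mod 697)
7^64 ≡ 256^2 = 65536 ≡ 18 (mod 697)
87 = 64 + 16 + 4 + 2 + 1 in binary powers of 2.
So 7^87 ≡ 18 · 426 · 310 · 49 · 7 ≡ 386 (mod 697).
Squaring chain: 386 → 535 → 455; never reaches −1, so base 7 is a Miller–Rabin witness that 697 is composite.

386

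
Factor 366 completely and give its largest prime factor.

366 = 2 · 183
183 = 3 · 61
61 is prime.
So 366 = 2 · 3 · 61; the largest prime factor is 61.

61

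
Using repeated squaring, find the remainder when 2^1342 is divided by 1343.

914

2^1 ≡ 2 (mod 1343)
2^2 ≡ 2^2 = 4 ≡ 4 (mod 1343)
2^4 ≡ 4^2 = 16 ≡ 16 (mod 1343)
2^8 ≡ 16^2 = 256 ≡ 256 (mod 1343)
2^16 ≡ 256^2 = 65536 ≡ 1072 (mod 1343)
2^32 ≡ 1072^2 = 1149184 ≡ 919 (mod 1343)
2^64 ≡ 919^2 = 844561 ≡ 1157 (mod 1343)
2^128 ≡ 1157^2 = 1338649 ≡ 1021 (mod 1343)
2^256 ≡ 1021^2 = 1042441 ≡ 273 (mod 1343)
2^512 ≡ 273^2 = 74529 ≡ 664 (mod 1343)
2^1024 ≡ 664^2 = 440896 ≡ 392 (mod 1343)
1342 = 1024 + 256 + 32 + 16 + 8 + 4 + 2 in binary powers of 2.
So 2^1342 ≡ 392 · 273 · 919 · 1072 · 256 · 16 · 4 ≡ 914 (mod 1343).
Since 914 ≠ 1, base 2 is a Fermat witness: 1343 is composite.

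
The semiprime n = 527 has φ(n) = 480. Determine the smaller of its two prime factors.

17

φ(n) = (p−1)(q−1) = n − (p+q) + 1, so p + q = 527 − 480 + 1 = 48.
p and q are the roots of t² − 48t + 527 = 0.
Discriminant: 48² − 4·527 = 2304 − 2108 = 196; √196 = 14.
q = (48 − 14)/2 = 17, p = (48 + 14)/2 = 31.
Check: 17 · 31 = 527.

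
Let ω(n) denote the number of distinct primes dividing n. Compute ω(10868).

10868 = 2^2 · 2717
2717 = 11 · 247
247 = 13 · 19
10868 = 2^2 · 11 · 13 · 19, which has 4 distinct prime factors.

4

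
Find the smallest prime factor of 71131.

83

71131 is odd.
Digit sum 13, not divisible by 3.
Ends in 1: not divisible by 5.
7: 71131 = 7·10161 + 4
11: 71131 = 11·6466 + 5
13: 71131 = 13·5471 + 8
17: 71131 = 17·4184 + 3
19: 71131 = 19·3743 + 14
23: 71131 = 23·3092 + 15
29: 71131 = 29·2452 + 23
31: 71131 = 31·2294 + 17
37: 71131 = 37·1922 + 17
41: 71131 = 41·1734 + 37
43: 71131 = 43·1654 + 9
47: 71131 = 47·1513 + 20
53: 71131 = 53·1342 + 5
59: 71131 = 59·1205 + 36
61: 71131 = 61·1166 + 5
67: 71131 = 67·1061 + 44
71: 71131 = 71·1001 + 60
73: 71131 = 73·974 + 29
79: 71131 = 79·900 + 31
83: 71131 = 83·857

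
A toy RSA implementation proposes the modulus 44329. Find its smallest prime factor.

44329 is odd.
Digit sum 22, not divisible by 3.
Ends in 9: not divisible by 5.
7: 44329 = 7·6332 + 5
11: 44329 = 11·4029 + 10
13: 44329 = 13·3409 + 12
17: 44329 = 17·2607 + 10
19: 44329 = 19·2333 + 2
23: 44329 = 23·1927 + 8
29: 44329 = 29·1528 + 17
31: 44329 = 31·1429 + 30
37: 44329 = 37·1198 + 3
41: 44329 = 41·1081 + 8
43: 44329 = 43·1030 + 39
47: 44329 = 47·943 + 8
53: 44329 = 53·836 + 21
59: 44329 = 59·751 + 20
61: 44329 = 61·726 + 43
67: 44329 = 67·661 + 42
71: 44329 = 71·624 + 25
73: 44329 = 73·607 + 18
79: 44329 = 79·561 + 10
83: 44329 = 83·534 + 7
89: 44329 = 89·498 + 7
97: 44329 = 97·457

97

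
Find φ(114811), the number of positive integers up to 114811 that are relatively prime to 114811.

106848

Factor: 114811 = 29 · 37 · 107.
φ(114811) = (29−1) · (37−1) · (107−1) = 28 · 36 · 106 = 106848.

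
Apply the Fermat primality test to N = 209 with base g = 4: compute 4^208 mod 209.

42

4^1 ≡ 4 (mod 209)
4^2 ≡ 4^2 = 16 ≡ 16 (mod 209)
4^4 ≡ 16^2 = 256 ≡ 47 (mod 209)
4^8 ≡ 47^2 = 2209 ≡ 119 (mod 209)
4^16 ≡ 119^2 = 14161 ≡ 158 (mod 209)
4^32 ≡ 158^2 = 24964 ≡ 93 (mod 209)
4^64 ≡ 93^2 = 8649 ≡ 80 (mod 209)
4^128 ≡ 80^2 = 6400 ≡ 130 (mod 209)
208 = 128 + 64 + 16 in binary powers of 2.
So 4^208 ≡ 130 · 80 · 158 ≡ 42 (mod 209).
Since 42 ≠ 1, base 4 is a Fermat witness: 209 is composite.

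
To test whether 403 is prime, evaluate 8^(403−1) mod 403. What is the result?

64

8^1 ≡ 8 (mod 403)
8^2 ≡ 8^2 = 64 ≡ 64 (mod 403)
8^4 ≡ 64^2 = 4096 ≡ 66 (mod 403)
8^8 ≡ 66^2 = 4356 ≡ 326 (mod 403)
8^16 ≡ 326^2 = 106276 ≡ 287 (mod 403)
8^32 ≡ 287^2 = 82369 ≡ 157 (mod 403)
8^64 ≡ 157^2 = 24649 ≡ 66 (mod 403)
8^128 ≡ 66^2 = 4356 ≡ 326 (mod 403)
8^256 ≡ 326^2 = 106276 ≡ 287 (mod 403)
402 = 256 + 128 + 16 + 2 in binary powers of 2.
So 8^402 ≡ 287 · 326 · 287 · 64 ≡ 64 (mod 403).
Since 64 ≠ 1, base 8 is a Fermat witness: 403 is composite.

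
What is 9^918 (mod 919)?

1

9^1 ≡ 9 (mod 919)
9^2 ≡ 9^2 = 81 ≡ 81 (mod 919)
9^4 ≡ 81^2 = 6561 ≡ 128 (mod 919)
9^8 ≡ 128^2 = 16384 ≡ 761 (mod 919)
9^16 ≡ 761^2 = 579121 ≡ 151 (mod 919)
9^32 ≡ 151^2 = 22801 ≡ 745 (mod 919)
9^64 ≡ 745^2 = 555025 ≡ 868 (mod 919)
9^128 ≡ 868^2 = 753424 ≡ 763 (mod 919)
9^256 ≡ 763^2 = 582169 ≡ 442 (mod 919)
9^512 ≡ 442^2 = 195364 ≡ 536 (mod 919)
918 = 512 + 256 + 128 + 16 + 4 + 2 in binary powers of 2.
So 9^918 ≡ 536 · 442 · 763 · 151 · 128 · 81 ≡ 1 (mod 919).
Since the result is 1, base 9 gives no evidence that 919 is composite.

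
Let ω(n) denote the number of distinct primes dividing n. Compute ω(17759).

3

17759 = 7 · 2537
2537 = 43 · 59
17759 = 7 · 43 · 59, which has 3 distinct prime factors.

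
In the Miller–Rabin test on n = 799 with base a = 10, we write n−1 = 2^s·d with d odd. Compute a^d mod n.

114

799 − 1 = 798 = 2^1 · 399, so d = 399.
10^1 ≡ 10 (mod 799)
10^2 ≡ 10^2 = 100 ≡ 100 (mod 799)
10^4 ≡ 100^2 = 10000 ≡ 412 (mod 799)
10^8 ≡ 412^2 = 169744 ≡ 356 (mod 799)
10^16 ≡ 356^2 = 126736 ≡ 494 (mod 799)
10^32 ≡ 494^2 = 244036 ≡ 341 (mod 799)
10^64 ≡ 341^2 = 116281 ≡ 426 (mod 799)
10^128 ≡ 426^2 = 181476 ≡ 103 (mod 799)
10^256 ≡ 103^2 = 10609 ≡ 222 (mod 799)
399 = 256 + 128 + 8 + 4 + 2 + 1 in binary powers of 2.
So 10^399 ≡ 222 · 103 · 356 · 412 · 100 · 10 ≡ 114 (mod 799).
Squaring chain: 114; never reaches −1, so base 10 is a Miller–Rabin witness that 799 is composite.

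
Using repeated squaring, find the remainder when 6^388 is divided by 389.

6^1 ≡ 6 (mod 389)
6^2 ≡ 6^2 = 36 ≡ 36 (mod 389)
6^4 ≡ 36^2 = 1296 ≡ 129 (mod 389)
6^8 ≡ 129^2 = 16641 ≡ 303 (mod 389)
6^16 ≡ 303^2 = 91809 ≡ 5 (mod 389)
6^32 ≡ 5^2 = 25 ≡ 25 (mod 389)
6^64 ≡ 25^2 = 625 ≡ 236 (mod 389)
6^128 ≡ 236^2 = 55696 ≡ 69 (mod 389)
6^256 ≡ 69^2 = 4761 ≡ 93 (mod 389)
388 = 256 + 128 + 4 in binary powers of 2.
So 6^388 ≡ 93 · 69 · 129 ≡ 1 (mod 389).
Since the result is 1, base 6 gives no evidence that 389 is composite.

1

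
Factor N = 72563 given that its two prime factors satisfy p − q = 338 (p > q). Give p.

487

Since p = q + 338, we have 72563 = q(q + 338), so q² + 338q − 72563 = 0.
Discriminant: 338² + 4·72563 = 114244 + 290252 = 404496; √404496 = 636.
q = (−338 + 636)/2 = 149, and p = q + 338 = 487.
Check: 149 · 487 = 72563.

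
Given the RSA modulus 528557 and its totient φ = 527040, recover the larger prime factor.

φ(n) = (p−1)(q−1) = n − (p+q) + 1, so p + q = 528557 − 527040 + 1 = 1518.
p and q are the roots of t² − 1518t + 528557 = 0.
Discriminant: 1518² − 4·528557 = 2304324 − 2114228 = 190096; √190096 = 436.
q = (1518 − 436)/2 = 541, p = (1518 + 436)/2 = 977.
Check: 541 · 977 = 528557.

977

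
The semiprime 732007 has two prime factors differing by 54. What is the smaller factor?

829

Since p = q + 54, we have 732007 = q(q + 54), so q² + 54q − 732007 = 0.
Discriminant: 54² + 4·732007 = 2916 + 2928028 = 2930944; √2930944 = 1712.
q = (−54 + 1712)/2 = 829, and p = q + 54 = 883.
Check: 829 · 883 = 732007.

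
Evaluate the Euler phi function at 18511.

Factor: 18511 = 107 · 173.
φ(18511) = (107−1) · (173−1) = 106 · 172 = 18232.

18232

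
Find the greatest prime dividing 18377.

18377 = 17 · 1081
1081 = 23 · 47
47 is prime.
So 18377 = 17 · 23 · 47; the largest prime factor is 47.

47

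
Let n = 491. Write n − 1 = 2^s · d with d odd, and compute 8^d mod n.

490

491 − 1 = 490 = 2^1 · 245, so d = 245.
8^1 ≡ 8 (mod 491)
8^2 ≡ 8^2 = 64 ≡ 64 (mod 491)
8^4 ≡ 64^2 = 4096 ≡ 168 (mod 491)
8^8 ≡ 168^2 = 28224 ≡ 237 (mod 491)
8^16 ≡ 237^2 = 56169 ≡ 195 (mod 491)
8^32 ≡ 195^2 = 38025 ≡ 218 (mod 491)
8^64 ≡ 218^2 = 47524 ≡ 388 (mod 491)
8^128 ≡ 388^2 = 150544 ≡ 298 (mod 491)
245 = 128 + 64 + 32 + 16 + 4 + 1 in binary powers of 2.
So 8^245 ≡ 298 · 388 · 218 · 195 · 168 · 8 ≡ 490 (mod 491).
Since 8^d ≡ 490 (mod 491), base 8 does not prove 491 composite.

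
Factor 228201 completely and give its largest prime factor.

61

228201 = 3 · 76067
76067 = 29 · 2623
2623 = 43 · 61
61 is prime.
So 228201 = 3 · 29 · 43 · 61; the largest prime factor is 61.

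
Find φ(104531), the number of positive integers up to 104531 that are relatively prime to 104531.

88128

Factor: 104531 = 7 · 109 · 137.
φ(104531) = (7−1) · (109−1) · (137−1) = 6 · 108 · 136 = 88128.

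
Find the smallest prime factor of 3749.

23

3749 is odd.
Digit sum 23, not divisible by 3.
Ends in 9: not divisible by 5.
7: 3749 = 7·535 + 4
11: 3749 = 11·340 + 9
13: 3749 = 13·288 + 5
17: 3749 = 17·220 + 9
19: 3749 = 19·197 + 6
23: 3749 = 23·163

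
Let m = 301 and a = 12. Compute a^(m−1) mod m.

64

12^1 ≡ 12 (mod 301)
12^2 ≡ 12^2 = 144 ≡ 144 (mod 301)
12^4 ≡ 144^2 = 20736 ≡ 268 (mod 301)
12^8 ≡ 268^2 = 71824 ≡ 186 (mod 301)
12^16 ≡ 186^2 = 34596 ≡ 282 (mod 301)
12^32 ≡ 282^2 = 79524 ≡ 60 (mod 301)
12^64 ≡ 60^2 = 3600 ≡ 289 (mod 301)
12^128 ≡ 289^2 = 83521 ≡ 144 (mod 301)
12^256 ≡ 144^2 = 20736 ≡ 268 (mod 301)
300 = 256 + 32 + 8 + 4 in binary powers of 2.
So 12^300 ≡ 268 · 60 · 186 · 268 ≡ 64 (mod 301).
Since 64 ≠ 1, base 12 is a Fermat witness: 301 is composite.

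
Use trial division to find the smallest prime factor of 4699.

37

4699 is odd.
Digit sum 28, not divisible by 3.
Ends in 9: not divisible by 5.
7: 4699 = 7·671 + 2
11: 4699 = 11·427 + 2
13: 4699 = 13·361 + 6
17: 4699 = 17·276 + 7
19: 4699 = 19·247 + 6
23: 4699 = 23·204 + 7
29: 4699 = 29·162 + 1
31: 4699 = 31·151 + 18
37: 4699 = 37·127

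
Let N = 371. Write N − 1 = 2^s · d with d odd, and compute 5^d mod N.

87

371 − 1 = 370 = 2^1 · 185, so d = 185.
5^1 ≡ 5 (mod 371)
5^2 ≡ 5^2 = 25 ≡ 25 (mod 371)
5^4 ≡ 25^2 = 625 ≡ 254 (mod 371)
5^8 ≡ 254^2 = 64516 ≡ 333 (mod 371)
5^16 ≡ 333^2 = 110889 ≡ 331 (mod 371)
5^32 ≡ 331^2 = 109561 ≡ 116 (mod 371)
5^64 ≡ 116^2 = 13456 ≡ 100 (mod 371)
5^128 ≡ 100^2 = 10000 ≡ 354 (mod 371)
185 = 128 + 32 + 16 + 8 + 1 in binary powers of 2.
So 5^185 ≡ 354 · 116 · 331 · 333 · 5 ≡ 87 (mod 371).
Squaring chain: 87; never reaches −1, so base 5 is a Miller–Rabin witness that 371 is composite.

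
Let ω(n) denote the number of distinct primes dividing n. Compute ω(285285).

285285 = 3 · 95095
95095 = 5 · 19019
19019 = 7 · 2717
2717 = 11 · 247
247 = 13 · 19
285285 = 3 · 5 · 7 · 11 · 13 · 19, which has 6 distinct prime factors.

6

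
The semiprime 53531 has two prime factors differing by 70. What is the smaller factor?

Since p = q + 70, we have 53531 = q(q + 70), so q² + 70q − 53531 = 0.
Discriminant: 70² + 4·53531 = 4900 + 214124 = 219024; √219024 = 468.
q = (−70 + 468)/2 = 199, and p = q + 70 = 269.
Check: 199 · 269 = 53531.

199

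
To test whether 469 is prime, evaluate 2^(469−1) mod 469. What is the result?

64

2^1 ≡ 2 (mod 469)
2^2 ≡ 2^2 = 4 ≡ 4 (mod 469)
2^4 ≡ 4^2 = 16 ≡ 16 (mod 469)
2^8 ≡ 16^2 = 256 ≡ 256 (mod 469)
2^16 ≡ 256^2 = 65536 ≡ 345 (mod 469)
2^32 ≡ 345^2 = 119025 ≡ 368 (mod 469)
2^64 ≡ 368^2 = 135424 ≡ 352 (mod 469)
2^128 ≡ 352^2 = 123904 ≡ 88 (mod 469)
2^256 ≡ 88^2 = 7744 ≡ 240 (mod 469)
468 = 256 + 128 + 64 + 16 + 4 in binary powers of 2.
So 2^468 ≡ 240 · 88 · 352 · 345 · 16 ≡ 64 (mod 469).
Since 64 ≠ 1, base 2 is a Fermat witness: 469 is composite.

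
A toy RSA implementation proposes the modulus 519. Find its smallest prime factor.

3

519 is odd.
Digit sum 15, divisible by 3.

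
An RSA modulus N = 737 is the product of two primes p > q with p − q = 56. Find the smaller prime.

Since p = q + 56, we have 737 = q(q + 56), so q² + 56q − 737 = 0.
Discriminant: 56² + 4·737 = 3136 + 2948 = 6084; √6084 = 78.
q = (−56 + 78)/2 = 11, and p = q + 56 = 67.
Check: 11 · 67 = 737.

11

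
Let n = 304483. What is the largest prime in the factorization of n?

97

304483 = 43 · 7081
7081 = 73 · 97
97 is prime.
So 304483 = 43 · 73 · 97; the largest prime factor is 97.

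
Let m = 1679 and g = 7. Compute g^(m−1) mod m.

441

7^1 ≡ 7 (mod 1679)
7^2 ≡ 7^2 = 49 ≡ 49 (mod 1679)
7^4 ≡ 49^2 = 2401 ≡ 722 (mod 1679)
7^8 ≡ 722^2 = 521284 ≡ 794 (mod 1679)
7^16 ≡ 794^2 = 630436 ≡ 811 (mod 1679)
7^32 ≡ 811^2 = 657721 ≡ 1232 (mod 1679)
7^64 ≡ 1232^2 = 1517824 ≡ 8 (mod 1679)
7^128 ≡ 8^2 = 64 ≡ 64 (mod 1679)
7^256 ≡ 64^2 = 4096 ≡ 738 (mod 1679)
7^512 ≡ 738^2 = 544644 ≡ 648 (mod 1679)
7^1024 ≡ 648^2 = 419904 ≡ 154 (mod 1679)
1678 = 1024 + 512 + 128 + 8 + 4 + 2 in binary powers of 2.
So 7^1678 ≡ 154 · 648 · 64 · 794 · 722 · 49 ≡ 441 (mod 1679).
Since 441 ≠ 1, base 7 is a Fermat witness: 1679 is composite.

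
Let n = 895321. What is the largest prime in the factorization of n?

895321 = 7 · 127903
127903 = 23 · 5561
5561 = 67 · 83
83 is prime.
So 895321 = 7 · 23 · 67 · 83; the largest prime factor is 83.

83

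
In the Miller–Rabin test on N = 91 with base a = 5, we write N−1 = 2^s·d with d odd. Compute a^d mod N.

83

91 − 1 = 90 = 2^1 · 45, so d = 45.
5^1 ≡ 5 (mod 91)
5^2 ≡ 5^2 = 25 ≡ 25 (mod 91)
5^4 ≡ 25^2 = 625 ≡ 79 (mod 91)
5^8 ≡ 79^2 = 6241 ≡ 53 (mod 91)
5^16 ≡ 53^2 = 2809 ≡ 79 (mod 91)
5^32 ≡ 79^2 = 6241 ≡ 53 (mod 91)
45 = 32 + 8 + 4 + 1 in binary powers of 2.
So 5^45 ≡ 53 · 53 · 79 · 5 ≡ 83 (mod 91).
Squaring chain: 83; never reaches −1, so base 5 is a Miller–Rabin witness that 91 is composite.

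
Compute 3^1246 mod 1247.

608

3^1 ≡ 3 (mod 1247)
3^2 ≡ 3^2 = 9 ≡ 9 (mod 1247)
3^4 ≡ 9^2 = 81 ≡ 81 (mod 1247)
3^8 ≡ 81^2 = 6561 ≡ 326 (mod 1247)
3^16 ≡ 326^2 = 106276 ≡ 281 (mod 1247)
3^32 ≡ 281^2 = 78961 ≡ 400 (mod 1247)
3^64 ≡ 400^2 = 160000 ≡ 384 (mod 1247)
3^128 ≡ 384^2 = 147456 ≡ 310 (mod 1247)
3^256 ≡ 310^2 = 96100 ≡ 81 (mod 1247)
3^512 ≡ 81^2 = 6561 ≡ 326 (mod 1247)
3^1024 ≡ 326^2 = 106276 ≡ 281 (mod 1247)
1246 = 1024 + 128 + 64 + 16 + 8 + 4 + 2 in binary powers of 2.
So 3^1246 ≡ 281 · 310 · 384 · 281 · 326 · 81 · 9 ≡ 608 (mod 1247).
Since 608 ≠ 1, base 3 is a Fermat witness: 1247 is composite.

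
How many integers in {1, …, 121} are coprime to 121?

Factor: 121 = 11^2.
φ(121) = 11^1·(11−1) = 110.

110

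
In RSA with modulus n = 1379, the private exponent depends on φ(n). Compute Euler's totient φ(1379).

Factor: 1379 = 7 · 197.
φ(1379) = (7−1) · (197−1) = 6 · 196 = 1176.

1176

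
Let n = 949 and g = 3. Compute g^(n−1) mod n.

3^1 ≡ 3 (mod 949)
3^2 ≡ 3^2 = 9 ≡ 9 (mod 949)
3^4 ≡ 9^2 = 81 ≡ 81 (mod 949)
3^8 ≡ 81^2 = 6561 ≡ 867 (mod 949)
3^16 ≡ 867^2 = 751689 ≡ 81 (mod 949)
3^32 ≡ 81^2 = 6561 ≡ 867 (mod 949)
3^64 ≡ 867^2 = 751689 ≡ 81 (mod 949)
3^128 ≡ 81^2 = 6561 ≡ 867 (mod 949)
3^256 ≡ 867^2 = 751689 ≡ 81 (mod 949)
3^512 ≡ 81^2 = 6561 ≡ 867 (mod 949)
948 = 512 + 256 + 128 + 32 + 16 + 4 in binary powers of 2.
So 3^948 ≡ 867 · 81 · 867 · 867 · 81 · 81 ≡ 1 (mod 949).
Since the result is 1, base 3 gives no evidence that 949 is composite.

1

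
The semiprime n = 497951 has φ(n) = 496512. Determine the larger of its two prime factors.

863

φ(n) = (p−1)(q−1) = n − (p+q) + 1, so p + q = 497951 − 496512 + 1 = 1440.
p and q are the roots of t² − 1440t + 497951 = 0.
Discriminant: 1440² − 4·497951 = 2073600 − 1991804 = 81796; √81796 = 286.
q = (1440 − 286)/2 = 577, p = (1440 + 286)/2 = 863.
Check: 577 · 863 = 497951.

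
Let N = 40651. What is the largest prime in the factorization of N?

40651 = 13 · 3127
3127 = 53 · 59
59 is prime.
So 40651 = 13 · 53 · 59; the largest prime factor is 59.

59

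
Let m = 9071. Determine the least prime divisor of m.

9071 is odd.
Digit sum 17, not divisible by 3.
Ends in 1: not divisible by 5.
7: 9071 = 7·1295 + 6
11: 9071 = 11·824 + 7
13: 9071 = 13·697 + 10
17: 9071 = 17·533 + 10
19: 9071 = 19·477 + 8
23: 9071 = 23·394 + 9
29: 9071 = 29·312 + 23
31: 9071 = 31·292 + 19
37: 9071 = 37·245 + 6
41: 9071 = 41·221 + 10
43: 9071 = 43·210 + 41
47: 9071 = 47·193

47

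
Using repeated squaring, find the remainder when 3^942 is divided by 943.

3^1 ≡ 3 (mod 943)
3^2 ≡ 3^2 = 9 ≡ 9 (mod 943)
3^4 ≡ 9^2 = 81 ≡ 81 (mod 943)
3^8 ≡ 81^2 = 6561 ≡ 903 (mod 943)
3^16 ≡ 903^2 = 815409 ≡ 657 (mod 943)
3^32 ≡ 657^2 = 431649 ≡ 698 (mod 943)
3^64 ≡ 698^2 = 487204 ≡ 616 (mod 943)
3^128 ≡ 616^2 = 379456 ≡ 370 (mod 943)
3^256 ≡ 370^2 = 136900 ≡ 165 (mod 943)
3^512 ≡ 165^2 = 27225 ≡ 821 (mod 943)
942 = 512 + 256 + 128 + 32 + 8 + 4 + 2 in binary powers of 2.
So 3^942 ≡ 821 · 165 · 370 · 698 · 903 · 81 · 9 ≡ 278 (mod 943).
Since 278 ≠ 1, base 3 is a Fermat witness: 943 is composite.

278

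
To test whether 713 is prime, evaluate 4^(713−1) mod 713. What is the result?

4^1 ≡ 4 (mod 713)
4^2 ≡ 4^2 = 16 ≡ 16 (mod 713)
4^4 ≡ 16^2 = 256 ≡ 256 (mod 713)
4^8 ≡ 256^2 = 65536 ≡ 653 (mod 713)
4^16 ≡ 653^2 = 426409 ≡ 35 (mod 713)
4^32 ≡ 35^2 = 1225 ≡ 512 (mod 713)
4^64 ≡ 512^2 = 262144 ≡ 473 (mod 713)
4^128 ≡ 473^2 = 223729 ≡ 560 (mod 713)
4^256 ≡ 560^2 = 313600 ≡ 593 (mod 713)
4^512 ≡ 593^2 = 351649 ≡ 140 (mod 713)
712 = 512 + 128 + 64 + 8 in binary powers of 2.
So 4^712 ≡ 140 · 560 · 473 · 653 ≡ 78 (mod 713).
Since 78 ≠ 1, base 4 is a Fermat witness: 713 is composite.

78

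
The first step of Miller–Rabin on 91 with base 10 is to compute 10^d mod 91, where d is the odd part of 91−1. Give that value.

91 − 1 = 90 = 2^1 · 45, so d = 45.
10^1 ≡ 10 (mod 91)
10^2 ≡ 10^2 = 100 ≡ 9 (mod 91)
10^4 ≡ 9^2 = 81 ≡ 81 (mod 91)
10^8 ≡ 81^2 = 6561 ≡ 9 (mod 91)
10^16 ≡ 9^2 = 81 ≡ 81 (mod 91)
10^32 ≡ 81^2 = 6561 ≡ 9 (mod 91)
45 = 32 + 8 + 4 + 1 in binary powers of 2.
So 10^45 ≡ 9 · 9 · 81 · 10 ≡ 90 (mod 91).
Since 10^d ≡ 90 (mod 91), base 10 does not prove 91 composite.

90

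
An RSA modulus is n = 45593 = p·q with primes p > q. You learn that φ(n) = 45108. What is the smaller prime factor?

127

φ(n) = (p−1)(q−1) = n − (p+q) + 1, so p + q = 45593 − 45108 + 1 = 486.
p and q are the roots of t² − 486t + 45593 = 0.
Discriminant: 486² − 4·45593 = 236196 − 182372 = 53824; √53824 = 232.
q = (486 − 232)/2 = 127, p = (486 + 232)/2 = 359.
Check: 127 · 359 = 45593.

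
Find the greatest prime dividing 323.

323 = 17 · 19
19 is prime.
So 323 = 17 · 19; the largest prime factor is 19.

19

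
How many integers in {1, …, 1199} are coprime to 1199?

Factor: 1199 = 11 · 109.
φ(1199) = (11−1) · (109−1) = 10 · 108 = 1080.

1080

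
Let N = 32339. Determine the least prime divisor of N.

73

32339 is odd.
Digit sum 20, not divisible by 3.
Ends in 9: not divisible by 5.
7: 32339 = 7·4619 + 6
11: 32339 = 11·2939 + 10
13: 32339 = 13·2487 + 8
17: 32339 = 17·1902 + 5
19: 32339 = 19·1702 + 1
23: 32339 = 23·1406 + 1
29: 32339 = 29·1115 + 4
31: 32339 = 31·1043 + 6
37: 32339 = 37·874 + 1
41: 32339 = 41·788 + 31
43: 32339 = 43·752 + 3
47: 32339 = 47·688 + 3
53: 32339 = 53·610 + 9
59: 32339 = 59·548 + 7
61: 32339 = 61·530 + 9
67: 32339 = 67·482 + 45
71: 32339 = 71·455 + 34
73: 32339 = 73·443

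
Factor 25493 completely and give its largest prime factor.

53

25493 = 13 · 1961
1961 = 37 · 53
53 is prime.
So 25493 = 13 · 37 · 53; the largest prime factor is 53.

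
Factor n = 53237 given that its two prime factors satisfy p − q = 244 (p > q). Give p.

383

Since p = q + 244, we have 53237 = q(q + 244), so q² + 244q − 53237 = 0.
Discriminant: 244² + 4·53237 = 59536 + 212948 = 272484; √272484 = 522.
q = (−244 + 522)/2 = 139, and p = q + 244 = 383.
Check: 139 · 383 = 53237.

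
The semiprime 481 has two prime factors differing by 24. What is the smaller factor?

13

Since p = q + 24, we have 481 = q(q + 24), so q² + 24q − 481 = 0.
Discriminant: 24² + 4·481 = 576 + 1924 = 2500; √2500 = 50.
q = (−24 + 50)/2 = 13, and p = q + 24 = 37.
Check: 13 · 37 = 481.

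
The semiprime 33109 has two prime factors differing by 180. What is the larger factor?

Since p = q + 180, we have 33109 = q(q + 180), so q² + 180q − 33109 = 0.
Discriminant: 180² + 4·33109 = 32400 + 132436 = 164836; √164836 = 406.
q = (−180 + 406)/2 = 113, and p = q + 180 = 293.
Check: 113 · 293 = 33109.

293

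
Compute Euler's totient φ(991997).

Factor: 991997 = 73 · 107 · 127.
φ(991997) = (73−1) · (107−1) · (127−1) = 72 · 106 · 126 = 961632.

961632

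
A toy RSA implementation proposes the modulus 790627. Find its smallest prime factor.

29

790627 is odd.
Digit sum 31, not divisible by 3.
Ends in 7: not divisible by 5.
7: 790627 = 7·112946 + 5
11: 790627 = 11·71875 + 2
13: 790627 = 13·60817 + 6
17: 790627 = 17·46507 + 8
19: 790627 = 19·41611 + 18
23: 790627 = 23·34375 + 2
29: 790627 = 29·27263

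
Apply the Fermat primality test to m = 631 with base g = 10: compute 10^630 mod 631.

1

10^1 ≡ 10 (mod 631)
10^2 ≡ 10^2 = 100 ≡ 100 (mod 631)
10^4 ≡ 100^2 = 10000 ≡ 535 (mod 631)
10^8 ≡ 535^2 = 286225 ≡ 382 (mod 631)
10^16 ≡ 382^2 = 145924 ≡ 163 (mod 631)
10^32 ≡ 163^2 = 26569 ≡ 67 (mod 631)
10^64 ≡ 67^2 = 4489 ≡ 72 (mod 631)
10^128 ≡ 72^2 = 5184 ≡ 136 (mod 631)
10^256 ≡ 136^2 = 18496 ≡ 197 (mod 631)
10^512 ≡ 197^2 = 38809 ≡ 318 (mod 631)
630 = 512 + 64 + 32 + 16 + 4 + 2 in binary powers of 2.
So 10^630 ≡ 318 · 72 · 67 · 163 · 535 · 100 ≡ 1 (mod 631).
Since the result is 1, base 10 gives no evidence that 631 is composite.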